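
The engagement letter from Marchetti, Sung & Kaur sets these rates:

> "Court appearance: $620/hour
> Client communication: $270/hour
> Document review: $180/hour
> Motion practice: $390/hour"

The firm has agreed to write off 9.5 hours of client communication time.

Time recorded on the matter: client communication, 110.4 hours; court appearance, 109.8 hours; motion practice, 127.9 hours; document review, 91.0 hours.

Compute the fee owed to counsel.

Court appearance: 109.8 × $620 = $68,076.00
Client communication: 110.4 × $270 = $29,808.00
Document review: 91.0 × $180 = $16,380.00
Motion practice: 127.9 × $390 = $49,881.00
Subtotal: $164,145.00
Write-off: 9.5 × $270 = $2,565.00
Total: $164,145.00 − $2,565.00 = $161,580.00

$161,580.00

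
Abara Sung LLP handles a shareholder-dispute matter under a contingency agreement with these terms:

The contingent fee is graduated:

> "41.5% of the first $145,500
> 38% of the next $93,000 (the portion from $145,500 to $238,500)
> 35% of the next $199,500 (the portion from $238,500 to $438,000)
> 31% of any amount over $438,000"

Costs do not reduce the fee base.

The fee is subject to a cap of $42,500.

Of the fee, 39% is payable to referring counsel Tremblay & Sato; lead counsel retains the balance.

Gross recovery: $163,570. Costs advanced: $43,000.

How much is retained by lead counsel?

Fee base is the gross recovery, $163,570; costs are reimbursed separately.
First $145,500 at 41.5% = $60,382.50
Remaining $18,070 at 38% = $6,866.60
Fee: $60,382.50 + $6,866.60 = $67,249.10
$67,249.10 exceeds the $42,500 cap, so the fee is capped at $42,500.00.
Referral share: 39% of $42,500.00 = $16,575.00; lead counsel retains $42,500.00 − $16,575.00 = $25,925.00.

$25,925.00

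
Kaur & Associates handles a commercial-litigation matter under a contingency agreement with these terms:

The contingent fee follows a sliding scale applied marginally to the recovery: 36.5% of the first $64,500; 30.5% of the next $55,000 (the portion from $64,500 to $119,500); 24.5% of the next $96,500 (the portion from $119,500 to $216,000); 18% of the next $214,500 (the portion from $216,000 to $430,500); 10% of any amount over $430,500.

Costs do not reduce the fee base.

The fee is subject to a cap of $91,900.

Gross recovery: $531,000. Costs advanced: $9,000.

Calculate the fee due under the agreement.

$91,900.00

Fee base is the gross recovery, $531,000; costs are reimbursed separately.
First $64,500 at 36.5% = $23,542.50
Next $55,000 at 30.5% = $16,775.00
Next $96,500 at 24.5% = $23,642.50
Next $214,500 at 18% = $38,610.00
Remaining $100,500 at 10% = $10,050.00
Fee: $23,542.50 + $16,775.00 + $23,642.50 + $38,610.00 + $10,050.00 = $112,620.00
$112,620.00 exceeds the $91,900 cap, so the fee is capped at $91,900.00.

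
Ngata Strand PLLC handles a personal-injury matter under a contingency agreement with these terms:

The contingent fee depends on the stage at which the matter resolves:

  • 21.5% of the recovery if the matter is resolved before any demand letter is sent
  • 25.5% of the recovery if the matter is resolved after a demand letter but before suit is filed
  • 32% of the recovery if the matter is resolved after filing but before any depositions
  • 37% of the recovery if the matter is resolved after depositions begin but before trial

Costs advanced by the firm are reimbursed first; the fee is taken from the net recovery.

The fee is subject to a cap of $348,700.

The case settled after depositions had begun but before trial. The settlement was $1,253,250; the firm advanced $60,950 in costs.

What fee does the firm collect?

$348,700.00

Fee base (net of costs): $1,253,250 − $60,950 = $1,192,300
The matter settled after depositions had begun but before trial, so the 37% rate applies.
$1,192,300 × 37% = $441,151.00
$441,151.00 exceeds the $348,700 cap, so the fee is capped at $348,700.00.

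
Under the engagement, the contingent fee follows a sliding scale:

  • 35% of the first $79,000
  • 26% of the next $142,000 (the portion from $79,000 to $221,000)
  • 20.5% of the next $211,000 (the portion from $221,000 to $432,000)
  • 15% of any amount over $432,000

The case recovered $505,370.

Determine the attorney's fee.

First $79,000 at 35% = $27,650.00
Next $142,000 at 26% = $36,920.00
Next $211,000 at 20.5% = $43,255.00
Remaining $73,370 at 15% = $11,005.50
Fee: $27,650.00 + $36,920.00 + $43,255.00 + $11,005.50 = $118,830.50

$118,830.50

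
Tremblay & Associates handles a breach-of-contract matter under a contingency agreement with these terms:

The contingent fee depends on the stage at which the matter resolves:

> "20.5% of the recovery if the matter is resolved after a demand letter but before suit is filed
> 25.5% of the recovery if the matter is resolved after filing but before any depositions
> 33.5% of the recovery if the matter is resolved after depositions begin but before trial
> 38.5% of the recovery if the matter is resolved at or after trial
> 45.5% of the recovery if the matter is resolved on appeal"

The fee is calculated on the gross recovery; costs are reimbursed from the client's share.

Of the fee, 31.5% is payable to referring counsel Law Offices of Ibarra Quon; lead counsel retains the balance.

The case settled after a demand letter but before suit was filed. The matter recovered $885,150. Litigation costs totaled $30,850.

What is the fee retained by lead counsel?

Fee base is the gross recovery, $885,150; costs are reimbursed separately.
The matter settled after a demand letter but before suit was filed, so the 20.5% rate applies.
$885,150 × 20.5% = $181,455.75
Referral share: 31.5% of $181,455.75 = $57,158.56; lead counsel retains $181,455.75 − $57,158.56 = $124,297.19.

$124,297.19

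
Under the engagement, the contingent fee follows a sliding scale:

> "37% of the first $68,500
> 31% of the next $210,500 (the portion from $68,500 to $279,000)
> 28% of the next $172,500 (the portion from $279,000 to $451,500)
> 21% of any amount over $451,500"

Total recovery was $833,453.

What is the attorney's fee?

First $68,500 at 37% = $25,345.00
Next $210,500 at 31% = $65,255.00
Next $172,500 at 28% = $48,300.00
Remaining $381,953 at 21% = $80,210.13
Fee: $25,345.00 + $65,255.00 + $48,300.00 + $80,210.13 = $219,110.13

$219,110.13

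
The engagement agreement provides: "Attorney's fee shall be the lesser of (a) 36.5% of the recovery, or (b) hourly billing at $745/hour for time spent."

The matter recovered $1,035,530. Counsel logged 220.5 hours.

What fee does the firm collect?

$164,272.50

(a) 36.5% of $1,035,530 = $377,968.45
(b) 220.5 × $745 = $164,272.50
The lesser is (b): $164,272.50.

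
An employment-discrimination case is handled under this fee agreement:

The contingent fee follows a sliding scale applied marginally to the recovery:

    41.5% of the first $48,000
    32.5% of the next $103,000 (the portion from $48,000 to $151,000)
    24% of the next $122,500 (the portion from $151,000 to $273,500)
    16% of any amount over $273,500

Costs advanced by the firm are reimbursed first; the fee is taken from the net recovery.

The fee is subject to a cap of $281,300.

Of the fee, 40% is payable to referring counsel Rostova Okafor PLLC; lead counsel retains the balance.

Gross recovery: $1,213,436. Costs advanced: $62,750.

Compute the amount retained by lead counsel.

Fee base (net of costs): $1,213,436 − $62,750 = $1,150,686
First $48,000 at 41.5% = $19,920.00
Next $103,000 at 32.5% = $33,475.00
Next $122,500 at 24% = $29,400.00
Remaining $877,186 at 16% = $140,349.76
Fee: $19,920.00 + $33,475.00 + $29,400.00 + $140,349.76 = $223,144.76
$223,144.76 is under the $281,300 cap.
Referral share: 40% of $223,144.76 = $89,257.90; lead counsel retains $223,144.76 − $89,257.90 = $133,886.86.

$133,886.86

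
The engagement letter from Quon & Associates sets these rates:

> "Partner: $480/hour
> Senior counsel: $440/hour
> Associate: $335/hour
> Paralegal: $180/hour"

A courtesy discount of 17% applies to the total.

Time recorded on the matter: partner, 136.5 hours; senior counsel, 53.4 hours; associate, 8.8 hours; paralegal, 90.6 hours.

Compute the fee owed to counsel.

Partner: 136.5 × $480 = $65,520.00
Senior counsel: 53.4 × $440 = $23,496.00
Associate: 8.8 × $335 = $2,948.00
Paralegal: 90.6 × $180 = $16,308.00
Subtotal: $108,272.00
Less 17% discount: −$18,406.24
Total: $108,272.00 − $18,406.24 = $89,865.76

$89,865.76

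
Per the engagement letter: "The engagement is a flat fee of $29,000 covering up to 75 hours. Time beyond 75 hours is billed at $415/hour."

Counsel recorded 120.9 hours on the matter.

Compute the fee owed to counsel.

$48,048.50

Flat fee: $29,000.00
Excess hours: 120.9 − 75 = 45.9
Overrun: 45.9 × $415 = $19,048.50
Total: $29,000.00 + $19,048.50 = $48,048.50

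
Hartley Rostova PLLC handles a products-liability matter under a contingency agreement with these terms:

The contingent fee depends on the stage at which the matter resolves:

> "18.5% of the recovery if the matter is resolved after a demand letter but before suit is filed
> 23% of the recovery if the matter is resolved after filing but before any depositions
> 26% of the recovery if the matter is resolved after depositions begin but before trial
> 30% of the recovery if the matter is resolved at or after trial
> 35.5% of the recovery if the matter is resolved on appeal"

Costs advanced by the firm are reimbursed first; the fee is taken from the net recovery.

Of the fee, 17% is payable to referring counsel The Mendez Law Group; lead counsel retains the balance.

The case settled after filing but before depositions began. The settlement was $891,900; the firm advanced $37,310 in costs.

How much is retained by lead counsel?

Fee base (net of costs): $891,900 − $37,310 = $854,590
The matter settled after filing but before depositions began, so the 23% rate applies.
$854,590 × 23% = $196,555.70
Referral share: 17% of $196,555.70 = $33,414.47; lead counsel retains $196,555.70 − $33,414.47 = $163,141.23.

$163,141.23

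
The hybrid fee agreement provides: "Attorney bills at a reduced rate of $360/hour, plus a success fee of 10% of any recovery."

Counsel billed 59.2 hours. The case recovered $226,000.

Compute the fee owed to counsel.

Hourly: 59.2 × $360 = $21,312.00
Success fee: 10% of $226,000 = $22,600.00
Total: $21,312.00 + $22,600.00 = $43,912.00

$43,912.00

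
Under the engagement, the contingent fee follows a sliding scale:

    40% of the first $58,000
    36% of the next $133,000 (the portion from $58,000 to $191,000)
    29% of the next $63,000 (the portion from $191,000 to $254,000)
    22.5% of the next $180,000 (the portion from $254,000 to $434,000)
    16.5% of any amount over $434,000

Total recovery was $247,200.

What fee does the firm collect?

$87,378.00

First $58,000 at 40% = $23,200.00
Next $133,000 at 36% = $47,880.00
Remaining $56,200 at 29% = $16,298.00
Fee: $23,200.00 + $47,880.00 + $16,298.00 = $87,378.00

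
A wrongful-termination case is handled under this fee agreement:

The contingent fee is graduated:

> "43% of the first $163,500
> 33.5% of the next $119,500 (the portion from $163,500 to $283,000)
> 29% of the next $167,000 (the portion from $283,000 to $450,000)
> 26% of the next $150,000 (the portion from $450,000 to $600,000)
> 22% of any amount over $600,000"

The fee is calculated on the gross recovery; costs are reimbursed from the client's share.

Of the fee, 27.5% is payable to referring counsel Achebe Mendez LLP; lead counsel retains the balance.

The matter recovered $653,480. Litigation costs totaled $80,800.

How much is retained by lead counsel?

$151,911.50

Fee base is the gross recovery, $653,480; costs are reimbursed separately.
First $163,500 at 43% = $70,305.00
Next $119,500 at 33.5% = $40,032.50
Next $167,000 at 29% = $48,430.00
Next $150,000 at 26% = $39,000.00
Remaining $53,480 at 22% = $11,765.60
Fee: $70,305.00 + $40,032.50 + $48,430.00 + $39,000.00 + $11,765.60 = $209,533.10
Referral share: 27.5% of $209,533.10 = $57,621.60; lead counsel retains $209,533.10 − $57,621.60 = $151,911.50.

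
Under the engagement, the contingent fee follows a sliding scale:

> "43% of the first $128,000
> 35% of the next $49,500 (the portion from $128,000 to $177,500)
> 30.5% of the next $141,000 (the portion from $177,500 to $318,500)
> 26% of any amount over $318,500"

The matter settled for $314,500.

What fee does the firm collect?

First $128,000 at 43% = $55,040.00
Next $49,500 at 35% = $17,325.00
Remaining $137,000 at 30.5% = $41,785.00
Fee: $55,040.00 + $17,325.00 + $41,785.00 = $114,150.00

$114,150.00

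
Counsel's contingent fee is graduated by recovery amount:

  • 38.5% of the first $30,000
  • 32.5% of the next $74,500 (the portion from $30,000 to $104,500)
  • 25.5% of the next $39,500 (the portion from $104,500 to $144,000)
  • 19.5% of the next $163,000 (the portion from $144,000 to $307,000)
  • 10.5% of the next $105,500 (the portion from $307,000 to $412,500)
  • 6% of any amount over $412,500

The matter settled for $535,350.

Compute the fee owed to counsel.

First $30,000 at 38.5% = $11,550.00
Next $74,500 at 32.5% = $24,212.50
Next $39,500 at 25.5% = $10,072.50
Next $163,000 at 19.5% = $31,785.00
Next $105,500 at 10.5% = $11,077.50
Remaining $122,850 at 6% = $7,371.00
Fee: $11,550.00 + $24,212.50 + $10,072.50 + $31,785.00 + $11,077.50 + $7,371.00 = $96,068.50

$96,068.50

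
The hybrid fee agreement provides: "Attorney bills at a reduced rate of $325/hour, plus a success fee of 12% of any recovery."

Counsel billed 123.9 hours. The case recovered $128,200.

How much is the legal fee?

$55,651.50

Hourly: 123.9 × $325 = $40,267.50
Success fee: 12% of $128,200 = $15,384.00
Total: $40,267.50 + $15,384.00 = $55,651.50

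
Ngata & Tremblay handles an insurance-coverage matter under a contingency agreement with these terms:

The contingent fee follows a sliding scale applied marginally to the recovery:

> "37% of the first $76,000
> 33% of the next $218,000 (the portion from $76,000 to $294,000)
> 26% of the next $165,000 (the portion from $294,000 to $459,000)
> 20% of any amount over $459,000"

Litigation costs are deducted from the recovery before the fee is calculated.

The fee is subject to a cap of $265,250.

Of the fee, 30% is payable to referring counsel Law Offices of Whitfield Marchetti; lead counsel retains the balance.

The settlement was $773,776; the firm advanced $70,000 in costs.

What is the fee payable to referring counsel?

$57,574.56

Fee base (net of costs): $773,776 − $70,000 = $703,776
First $76,000 at 37% = $28,120.00
Next $218,000 at 33% = $71,940.00
Next $165,000 at 26% = $42,900.00
Remaining $244,776 at 20% = $48,955.20
Fee: $28,120.00 + $71,940.00 + $42,900.00 + $48,955.20 = $191,915.20
$191,915.20 is under the $265,250 cap.
Referral share: 30% of $191,915.20 = $57,574.56; lead counsel retains $191,915.20 − $57,574.56 = $134,340.64.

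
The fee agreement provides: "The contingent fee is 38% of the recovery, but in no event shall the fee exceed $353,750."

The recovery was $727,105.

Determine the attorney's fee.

$276,299.90

38% of $727,105 = $276,299.90
That is under the $353,750 cap.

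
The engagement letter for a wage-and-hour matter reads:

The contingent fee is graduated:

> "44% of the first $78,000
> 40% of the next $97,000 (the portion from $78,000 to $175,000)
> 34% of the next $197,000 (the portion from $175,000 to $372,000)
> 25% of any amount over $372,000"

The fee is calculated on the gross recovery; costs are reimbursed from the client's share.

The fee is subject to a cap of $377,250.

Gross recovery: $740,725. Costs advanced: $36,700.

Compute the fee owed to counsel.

Fee base is the gross recovery, $740,725; costs are reimbursed separately.
First $78,000 at 44% = $34,320.00
Next $97,000 at 40% = $38,800.00
Next $197,000 at 34% = $66,980.00
Remaining $368,725 at 25% = $92,181.25
Fee: $34,320.00 + $38,800.00 + $66,980.00 + $92,181.25 = $232,281.25
$232,281.25 is under the $377,250 cap.

$232,281.25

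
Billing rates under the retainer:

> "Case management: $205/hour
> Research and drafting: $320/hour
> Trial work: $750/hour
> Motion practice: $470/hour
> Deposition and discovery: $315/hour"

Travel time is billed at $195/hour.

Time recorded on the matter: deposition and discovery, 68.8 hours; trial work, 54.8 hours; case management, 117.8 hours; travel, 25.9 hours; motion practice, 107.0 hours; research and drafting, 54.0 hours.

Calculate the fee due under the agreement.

$159,541.50

Case management: 117.8 × $205 = $24,149.00
Research and drafting: 54.0 × $320 = $17,280.00
Trial work: 54.8 × $750 = $41,100.00
Motion practice: 107.0 × $470 = $50,290.00
Deposition and discovery: 68.8 × $315 = $21,672.00
Subtotal: $24,149.00 + $17,280.00 + $41,100.00 + $50,290.00 + $21,672.00 = $154,491.00
Travel: 25.9 × $195 = $5,050.50
Total: $154,491.00 + $5,050.50 = $159,541.50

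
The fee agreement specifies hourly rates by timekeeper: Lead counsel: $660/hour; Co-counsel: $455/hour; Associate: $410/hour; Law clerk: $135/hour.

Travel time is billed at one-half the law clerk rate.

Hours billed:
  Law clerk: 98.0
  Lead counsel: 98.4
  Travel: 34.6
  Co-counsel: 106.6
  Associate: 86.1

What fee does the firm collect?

Lead counsel: 98.4 × $660 = $64,944.00
Co-counsel: 106.6 × $455 = $48,503.00
Associate: 86.1 × $410 = $35,301.00
Law clerk: 98.0 × $135 = $13,230.00
Subtotal: $64,944.00 + $48,503.00 + $35,301.00 + $13,230.00 = $161,978.00
Travel: 34.6 × ($135 ÷ 2) = 34.6 × $67.50 = $2,335.50
Total: $161,978.00 + $2,335.50 = $164,313.50

$164,313.50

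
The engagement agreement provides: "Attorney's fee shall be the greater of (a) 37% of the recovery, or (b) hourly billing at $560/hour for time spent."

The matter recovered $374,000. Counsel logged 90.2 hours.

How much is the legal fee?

$138,380.00

(a) 37% of $374,000 = $138,380.00
(b) 90.2 × $560 = $50,512.00
The greater is (a): $138,380.00.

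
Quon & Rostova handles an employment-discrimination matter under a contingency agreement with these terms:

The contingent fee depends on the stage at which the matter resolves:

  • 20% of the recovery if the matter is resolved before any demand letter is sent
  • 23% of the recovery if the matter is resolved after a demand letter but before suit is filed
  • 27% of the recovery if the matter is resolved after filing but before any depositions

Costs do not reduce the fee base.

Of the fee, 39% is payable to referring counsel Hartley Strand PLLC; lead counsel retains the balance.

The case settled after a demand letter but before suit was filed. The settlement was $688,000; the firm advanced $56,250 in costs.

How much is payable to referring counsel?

$61,713.60

Fee base is the gross recovery, $688,000; costs are reimbursed separately.
The matter settled after a demand letter but before suit was filed, so the 23% rate applies.
$688,000 × 23% = $158,240.00
Referral share: 39% of $158,240.00 = $61,713.60; lead counsel retains $158,240.00 − $61,713.60 = $96,526.40.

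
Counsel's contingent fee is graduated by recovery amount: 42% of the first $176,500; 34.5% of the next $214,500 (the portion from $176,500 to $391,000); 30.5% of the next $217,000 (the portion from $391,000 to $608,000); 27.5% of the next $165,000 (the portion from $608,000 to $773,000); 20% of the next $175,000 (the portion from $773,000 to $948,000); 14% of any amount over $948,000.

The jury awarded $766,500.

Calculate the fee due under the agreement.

$257,905.00

First $176,500 at 42% = $74,130.00
Next $214,500 at 34.5% = $74,002.50
Next $217,000 at 30.5% = $66,185.00
Remaining $158,500 at 27.5% = $43,587.50
Fee: $74,130.00 + $74,002.50 + $66,185.00 + $43,587.50 = $257,905.00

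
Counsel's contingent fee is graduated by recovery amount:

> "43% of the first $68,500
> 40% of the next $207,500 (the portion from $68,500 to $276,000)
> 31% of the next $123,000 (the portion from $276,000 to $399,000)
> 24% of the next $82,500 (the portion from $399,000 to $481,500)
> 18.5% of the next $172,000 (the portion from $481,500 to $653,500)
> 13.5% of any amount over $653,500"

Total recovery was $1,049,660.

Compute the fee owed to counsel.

$255,686.60

First $68,500 at 43% = $29,455.00
Next $207,500 at 40% = $83,000.00
Next $123,000 at 31% = $38,130.00
Next $82,500 at 24% = $19,800.00
Next $172,000 at 18.5% = $31,820.00
Remaining $396,160 at 13.5% = $53,481.60
Fee: $29,455.00 + $83,000.00 + $38,130.00 + $19,800.00 + $31,820.00 + $53,481.60 = $255,686.60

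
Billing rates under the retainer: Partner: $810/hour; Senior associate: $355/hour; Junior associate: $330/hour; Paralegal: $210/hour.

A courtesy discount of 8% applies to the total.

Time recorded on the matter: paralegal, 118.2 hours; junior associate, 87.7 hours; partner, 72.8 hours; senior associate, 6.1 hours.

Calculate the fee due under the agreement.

Partner: 72.8 × $810 = $58,968.00
Senior associate: 6.1 × $355 = $2,165.50
Junior associate: 87.7 × $330 = $28,941.00
Paralegal: 118.2 × $210 = $24,822.00
Subtotal: $114,896.50
Less 8% discount: −$9,191.72
Total: $114,896.50 − $9,191.72 = $105,704.78

$105,704.78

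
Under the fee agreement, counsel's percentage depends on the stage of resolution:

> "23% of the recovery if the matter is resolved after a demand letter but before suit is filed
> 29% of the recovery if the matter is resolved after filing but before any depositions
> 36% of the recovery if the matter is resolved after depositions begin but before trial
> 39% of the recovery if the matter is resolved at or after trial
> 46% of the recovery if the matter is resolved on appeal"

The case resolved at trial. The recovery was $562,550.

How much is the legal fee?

$219,394.50

The matter resolved at trial, so the 39% rate applies.
$562,550 × 39% = $219,394.50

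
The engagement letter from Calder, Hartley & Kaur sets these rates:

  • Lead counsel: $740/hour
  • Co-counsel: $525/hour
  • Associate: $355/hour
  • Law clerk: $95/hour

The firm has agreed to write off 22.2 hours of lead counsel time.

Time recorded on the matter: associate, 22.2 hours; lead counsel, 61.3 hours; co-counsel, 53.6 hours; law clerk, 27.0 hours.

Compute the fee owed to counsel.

Lead counsel: 61.3 × $740 = $45,362.00
Co-counsel: 53.6 × $525 = $28,140.00
Associate: 22.2 × $355 = $7,881.00
Law clerk: 27.0 × $95 = $2,565.00
Subtotal: $83,948.00
Write-off: 22.2 × $740 = $16,428.00
Total: $83,948.00 − $16,428.00 = $67,520.00

$67,520.00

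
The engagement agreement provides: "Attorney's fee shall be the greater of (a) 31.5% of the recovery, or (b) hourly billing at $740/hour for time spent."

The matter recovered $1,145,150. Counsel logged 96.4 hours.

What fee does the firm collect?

(a) 31.5% of $1,145,150 = $360,722.25
(b) 96.4 × $740 = $71,336.00
The greater is (a): $360,722.25.

$360,722.25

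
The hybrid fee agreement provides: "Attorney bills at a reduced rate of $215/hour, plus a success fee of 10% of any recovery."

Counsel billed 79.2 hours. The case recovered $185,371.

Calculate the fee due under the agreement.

$35,565.10

Hourly: 79.2 × $215 = $17,028.00
Success fee: 10% of $185,371 = $18,537.10
Total: $17,028.00 + $18,537.10 = $35,565.10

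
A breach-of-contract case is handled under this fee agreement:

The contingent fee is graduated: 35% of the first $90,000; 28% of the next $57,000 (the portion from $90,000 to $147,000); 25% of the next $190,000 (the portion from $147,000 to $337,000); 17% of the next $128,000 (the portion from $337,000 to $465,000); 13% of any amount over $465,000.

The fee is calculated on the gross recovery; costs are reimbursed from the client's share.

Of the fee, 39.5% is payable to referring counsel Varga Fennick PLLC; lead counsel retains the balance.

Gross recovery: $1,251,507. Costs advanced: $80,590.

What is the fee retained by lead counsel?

$132,474.38

Fee base is the gross recovery, $1,251,507; costs are reimbursed separately.
First $90,000 at 35% = $31,500.00
Next $57,000 at 28% = $15,960.00
Next $190,000 at 25% = $47,500.00
Next $128,000 at 17% = $21,760.00
Remaining $786,507 at 13% = $102,245.91
Fee: $31,500.00 + $15,960.00 + $47,500.00 + $21,760.00 + $102,245.91 = $218,965.91
Referral share: 39.5% of $218,965.91 = $86,491.53; lead counsel retains $218,965.91 − $86,491.53 = $132,474.38.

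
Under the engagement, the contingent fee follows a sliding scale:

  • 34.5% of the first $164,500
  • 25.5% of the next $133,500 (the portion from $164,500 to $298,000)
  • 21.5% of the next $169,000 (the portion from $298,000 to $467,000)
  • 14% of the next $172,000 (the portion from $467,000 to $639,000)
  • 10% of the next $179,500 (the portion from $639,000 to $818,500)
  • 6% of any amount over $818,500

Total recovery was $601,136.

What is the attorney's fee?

First $164,500 at 34.5% = $56,752.50
Next $133,500 at 25.5% = $34,042.50
Next $169,000 at 21.5% = $36,335.00
Remaining $134,136 at 14% = $18,779.04
Fee: $56,752.50 + $34,042.50 + $36,335.00 + $18,779.04 = $145,909.04

$145,909.04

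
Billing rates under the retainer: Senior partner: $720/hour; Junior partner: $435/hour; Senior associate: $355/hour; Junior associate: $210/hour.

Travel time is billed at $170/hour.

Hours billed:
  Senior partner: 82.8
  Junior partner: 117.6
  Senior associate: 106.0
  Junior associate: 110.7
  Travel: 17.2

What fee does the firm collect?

$174,573.00

Senior partner: 82.8 × $720 = $59,616.00
Junior partner: 117.6 × $435 = $51,156.00
Senior associate: 106.0 × $355 = $37,630.00
Junior associate: 110.7 × $210 = $23,247.00
Subtotal: $59,616.00 + $51,156.00 + $37,630.00 + $23,247.00 = $171,649.00
Travel: 17.2 × $170 = $2,924.00
Total: $171,649.00 + $2,924.00 = $174,573.00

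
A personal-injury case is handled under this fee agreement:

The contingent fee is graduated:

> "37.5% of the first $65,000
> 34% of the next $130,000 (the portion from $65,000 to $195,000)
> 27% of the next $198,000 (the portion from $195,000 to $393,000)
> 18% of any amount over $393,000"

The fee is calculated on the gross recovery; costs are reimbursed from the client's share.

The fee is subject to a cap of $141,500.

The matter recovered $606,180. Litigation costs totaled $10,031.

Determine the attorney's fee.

Fee base is the gross recovery, $606,180; costs are reimbursed separately.
First $65,000 at 37.5% = $24,375.00
Next $130,000 at 34% = $44,200.00
Next $198,000 at 27% = $53,460.00
Remaining $213,180 at 18% = $38,372.40
Fee: $24,375.00 + $44,200.00 + $53,460.00 + $38,372.40 = $160,407.40
$160,407.40 exceeds the $141,500 cap, so the fee is capped at $141,500.00.

$141,500.00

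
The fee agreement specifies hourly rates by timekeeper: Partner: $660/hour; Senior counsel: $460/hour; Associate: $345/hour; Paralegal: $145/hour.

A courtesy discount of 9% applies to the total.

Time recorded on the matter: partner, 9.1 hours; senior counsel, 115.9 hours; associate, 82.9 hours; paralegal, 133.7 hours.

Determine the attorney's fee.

$97,649.37

Partner: 9.1 × $660 = $6,006.00
Senior counsel: 115.9 × $460 = $53,314.00
Associate: 82.9 × $345 = $28,600.50
Paralegal: 133.7 × $145 = $19,386.50
Subtotal: $107,307.00
Less 9% discount: −$9,657.63
Total: $107,307.00 − $9,657.63 = $97,649.37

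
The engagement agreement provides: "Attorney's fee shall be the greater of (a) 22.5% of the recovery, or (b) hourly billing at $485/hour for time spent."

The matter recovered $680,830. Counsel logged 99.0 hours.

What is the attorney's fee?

$153,186.75

(a) 22.5% of $680,830 = $153,186.75
(b) 99.0 × $485 = $48,015.00
The greater is (a): $153,186.75.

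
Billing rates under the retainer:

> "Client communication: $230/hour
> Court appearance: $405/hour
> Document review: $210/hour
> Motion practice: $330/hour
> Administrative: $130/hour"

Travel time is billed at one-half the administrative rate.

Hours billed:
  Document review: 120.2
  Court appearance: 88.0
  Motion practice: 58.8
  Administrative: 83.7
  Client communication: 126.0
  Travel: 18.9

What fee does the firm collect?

$121,375.50

Client communication: 126.0 × $230 = $28,980.00
Court appearance: 88.0 × $405 = $35,640.00
Document review: 120.2 × $210 = $25,242.00
Motion practice: 58.8 × $330 = $19,404.00
Administrative: 83.7 × $130 = $10,881.00
Subtotal: $28,980.00 + $35,640.00 + $25,242.00 + $19,404.00 + $10,881.00 = $120,147.00
Travel: 18.9 × ($130 ÷ 2) = 18.9 × $65.00 = $1,228.50
Total: $120,147.00 + $1,228.50 = $121,375.50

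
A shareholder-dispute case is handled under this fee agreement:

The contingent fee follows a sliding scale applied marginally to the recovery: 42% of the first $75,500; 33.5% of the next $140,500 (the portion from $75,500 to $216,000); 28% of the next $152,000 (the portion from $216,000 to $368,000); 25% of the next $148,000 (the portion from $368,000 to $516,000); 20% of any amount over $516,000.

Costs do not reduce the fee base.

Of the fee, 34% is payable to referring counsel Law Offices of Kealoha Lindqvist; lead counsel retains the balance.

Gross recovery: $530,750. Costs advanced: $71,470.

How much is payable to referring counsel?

$54,837.75

Fee base is the gross recovery, $530,750; costs are reimbursed separately.
First $75,500 at 42% = $31,710.00
Next $140,500 at 33.5% = $47,067.50
Next $152,000 at 28% = $42,560.00
Next $148,000 at 25% = $37,000.00
Remaining $14,750 at 20% = $2,950.00
Fee: $31,710.00 + $47,067.50 + $42,560.00 + $37,000.00 + $2,950.00 = $161,287.50
Referral share: 34% of $161,287.50 = $54,837.75; lead counsel retains $161,287.50 − $54,837.75 = $106,449.75.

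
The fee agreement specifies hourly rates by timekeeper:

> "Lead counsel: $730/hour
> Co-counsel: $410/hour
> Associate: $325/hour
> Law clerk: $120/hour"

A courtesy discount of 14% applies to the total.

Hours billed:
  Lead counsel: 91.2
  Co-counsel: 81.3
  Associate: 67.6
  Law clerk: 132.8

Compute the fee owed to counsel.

Lead counsel: 91.2 × $730 = $66,576.00
Co-counsel: 81.3 × $410 = $33,333.00
Associate: 67.6 × $325 = $21,970.00
Law clerk: 132.8 × $120 = $15,936.00
Subtotal: $137,815.00
Less 14% discount: −$19,294.10
Total: $137,815.00 − $19,294.10 = $118,520.90

$118,520.90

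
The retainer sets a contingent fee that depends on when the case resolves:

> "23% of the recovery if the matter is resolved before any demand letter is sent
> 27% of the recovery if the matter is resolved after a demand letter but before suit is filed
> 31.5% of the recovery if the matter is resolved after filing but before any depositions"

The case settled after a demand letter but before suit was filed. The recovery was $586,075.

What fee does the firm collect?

The matter settled after a demand letter but before suit was filed, so the 27% rate applies.
$586,075 × 27% = $158,240.25

$158,240.25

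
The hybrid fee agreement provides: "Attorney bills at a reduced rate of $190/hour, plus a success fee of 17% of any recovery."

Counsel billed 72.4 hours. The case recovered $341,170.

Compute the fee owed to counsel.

$71,754.90

Hourly: 72.4 × $190 = $13,756.00
Success fee: 17% of $341,170 = $57,998.90
Total: $13,756.00 + $57,998.90 = $71,754.90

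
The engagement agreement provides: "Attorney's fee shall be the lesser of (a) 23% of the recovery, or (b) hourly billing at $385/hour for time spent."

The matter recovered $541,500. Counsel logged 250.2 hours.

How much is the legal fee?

$96,327.00

(a) 23% of $541,500 = $124,545.00
(b) 250.2 × $385 = $96,327.00
The lesser is (b): $96,327.00.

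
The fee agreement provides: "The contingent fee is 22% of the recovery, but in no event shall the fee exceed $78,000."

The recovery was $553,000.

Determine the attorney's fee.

$78,000.00

22% of $553,000 = $121,660.00
That exceeds the $78,000 cap, so the fee is capped at $78,000.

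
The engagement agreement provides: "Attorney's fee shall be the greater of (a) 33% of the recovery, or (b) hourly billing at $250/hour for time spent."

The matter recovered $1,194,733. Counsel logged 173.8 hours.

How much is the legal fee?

$394,261.89

(a) 33% of $1,194,733 = $394,261.89
(b) 173.8 × $250 = $43,450.00
The greater is (a): $394,261.89.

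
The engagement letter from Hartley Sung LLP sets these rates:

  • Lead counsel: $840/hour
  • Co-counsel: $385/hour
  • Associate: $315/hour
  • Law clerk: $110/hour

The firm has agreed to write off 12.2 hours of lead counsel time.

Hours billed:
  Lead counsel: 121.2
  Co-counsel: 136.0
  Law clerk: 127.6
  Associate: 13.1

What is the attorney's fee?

$162,082.50

Lead counsel: 121.2 × $840 = $101,808.00
Co-counsel: 136.0 × $385 = $52,360.00
Associate: 13.1 × $315 = $4,126.50
Law clerk: 127.6 × $110 = $14,036.00
Subtotal: $172,330.50
Write-off: 12.2 × $840 = $10,248.00
Total: $172,330.50 − $10,248.00 = $162,082.50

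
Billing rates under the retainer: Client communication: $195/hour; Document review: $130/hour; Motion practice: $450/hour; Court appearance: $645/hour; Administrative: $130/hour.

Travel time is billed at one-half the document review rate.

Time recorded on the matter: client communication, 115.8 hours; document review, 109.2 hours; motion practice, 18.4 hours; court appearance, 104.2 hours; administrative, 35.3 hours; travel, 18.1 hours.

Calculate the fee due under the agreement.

Client communication: 115.8 × $195 = $22,581.00
Document review: 109.2 × $130 = $14,196.00
Motion practice: 18.4 × $450 = $8,280.00
Court appearance: 104.2 × $645 = $67,209.00
Administrative: 35.3 × $130 = $4,589.00
Subtotal: $22,581.00 + $14,196.00 + $8,280.00 + $67,209.00 + $4,589.00 = $116,855.00
Travel: 18.1 × ($130 ÷ 2) = 18.1 × $65.00 = $1,176.50
Total: $116,855.00 + $1,176.50 = $118,031.50

$118,031.50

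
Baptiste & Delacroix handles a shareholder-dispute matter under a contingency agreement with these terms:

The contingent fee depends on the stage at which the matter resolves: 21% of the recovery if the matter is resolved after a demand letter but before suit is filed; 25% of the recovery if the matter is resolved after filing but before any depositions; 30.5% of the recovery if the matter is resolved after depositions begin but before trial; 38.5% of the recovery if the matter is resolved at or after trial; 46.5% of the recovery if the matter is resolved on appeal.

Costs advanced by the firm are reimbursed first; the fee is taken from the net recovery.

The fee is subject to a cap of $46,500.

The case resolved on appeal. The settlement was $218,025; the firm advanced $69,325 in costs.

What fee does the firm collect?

$46,500.00

Fee base (net of costs): $218,025 − $69,325 = $148,700
The matter resolved on appeal, so the 46.5% rate applies.
$148,700 × 46.5% = $69,145.50
$69,145.50 exceeds the $46,500 cap, so the fee is capped at $46,500.00.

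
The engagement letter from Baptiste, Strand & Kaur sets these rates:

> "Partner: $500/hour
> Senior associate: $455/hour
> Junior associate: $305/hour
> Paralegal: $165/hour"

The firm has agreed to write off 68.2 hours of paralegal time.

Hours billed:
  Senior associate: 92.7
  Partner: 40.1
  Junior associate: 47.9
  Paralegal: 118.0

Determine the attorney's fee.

Partner: 40.1 × $500 = $20,050.00
Senior associate: 92.7 × $455 = $42,178.50
Junior associate: 47.9 × $305 = $14,609.50
Paralegal: 118.0 × $165 = $19,470.00
Subtotal: $96,308.00
Write-off: 68.2 × $165 = $11,253.00
Total: $96,308.00 − $11,253.00 = $85,055.00

$85,055.00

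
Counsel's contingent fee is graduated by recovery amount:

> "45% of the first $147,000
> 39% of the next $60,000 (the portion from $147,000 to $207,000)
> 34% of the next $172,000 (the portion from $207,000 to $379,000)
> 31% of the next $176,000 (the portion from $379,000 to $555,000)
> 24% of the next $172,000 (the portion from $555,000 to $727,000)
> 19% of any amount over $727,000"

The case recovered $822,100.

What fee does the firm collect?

First $147,000 at 45% = $66,150.00
Next $60,000 at 39% = $23,400.00
Next $172,000 at 34% = $58,480.00
Next $176,000 at 31% = $54,560.00
Next $172,000 at 24% = $41,280.00
Remaining $95,100 at 19% = $18,069.00
Fee: $66,150.00 + $23,400.00 + $58,480.00 + $54,560.00 + $41,280.00 + $18,069.00 = $261,939.00

$261,939.00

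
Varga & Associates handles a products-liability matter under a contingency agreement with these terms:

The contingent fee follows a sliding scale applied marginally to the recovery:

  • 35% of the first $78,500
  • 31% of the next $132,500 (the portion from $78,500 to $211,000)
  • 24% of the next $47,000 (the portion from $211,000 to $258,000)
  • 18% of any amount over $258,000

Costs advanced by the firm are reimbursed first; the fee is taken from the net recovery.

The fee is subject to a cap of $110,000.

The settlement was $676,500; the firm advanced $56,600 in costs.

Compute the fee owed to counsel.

Fee base (net of costs): $676,500 − $56,600 = $619,900
First $78,500 at 35% = $27,475.00
Next $132,500 at 31% = $41,075.00
Next $47,000 at 24% = $11,280.00
Remaining $361,900 at 18% = $65,142.00
Fee: $27,475.00 + $41,075.00 + $11,280.00 + $65,142.00 = $144,972.00
$144,972.00 exceeds the $110,000 cap, so the fee is capped at $110,000.00.

$110,000.00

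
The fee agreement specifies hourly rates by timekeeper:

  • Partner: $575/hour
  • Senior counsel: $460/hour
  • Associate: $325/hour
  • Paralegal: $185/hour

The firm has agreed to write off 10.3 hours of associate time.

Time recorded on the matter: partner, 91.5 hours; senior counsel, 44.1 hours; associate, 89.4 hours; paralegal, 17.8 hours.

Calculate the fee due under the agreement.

$101,899.00

Partner: 91.5 × $575 = $52,612.50
Senior counsel: 44.1 × $460 = $20,286.00
Associate: 89.4 × $325 = $29,055.00
Paralegal: 17.8 × $185 = $3,293.00
Subtotal: $105,246.50
Write-off: 10.3 × $325 = $3,347.50
Total: $105,246.50 − $3,347.50 = $101,899.00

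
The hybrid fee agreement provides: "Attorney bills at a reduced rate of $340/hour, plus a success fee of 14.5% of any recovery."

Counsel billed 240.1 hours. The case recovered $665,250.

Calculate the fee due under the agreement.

$178,095.25

Hourly: 240.1 × $340 = $81,634.00
Success fee: 14.5% of $665,250 = $96,461.25
Total: $81,634.00 + $96,461.25 = $178,095.25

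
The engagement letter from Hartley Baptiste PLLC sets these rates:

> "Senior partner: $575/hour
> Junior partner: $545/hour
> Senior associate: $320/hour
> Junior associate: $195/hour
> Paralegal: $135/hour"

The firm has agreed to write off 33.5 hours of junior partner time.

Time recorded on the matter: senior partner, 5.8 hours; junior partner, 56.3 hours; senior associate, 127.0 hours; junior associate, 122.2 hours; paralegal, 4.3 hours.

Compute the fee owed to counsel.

Senior partner: 5.8 × $575 = $3,335.00
Junior partner: 56.3 × $545 = $30,683.50
Senior associate: 127.0 × $320 = $40,640.00
Junior associate: 122.2 × $195 = $23,829.00
Paralegal: 4.3 × $135 = $580.50
Subtotal: $99,068.00
Write-off: 33.5 × $545 = $18,257.50
Total: $99,068.00 − $18,257.50 = $80,810.50

$80,810.50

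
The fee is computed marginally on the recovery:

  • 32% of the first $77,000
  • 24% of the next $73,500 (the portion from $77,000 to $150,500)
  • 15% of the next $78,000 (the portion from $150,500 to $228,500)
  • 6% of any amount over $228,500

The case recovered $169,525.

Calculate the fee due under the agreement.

$45,133.75

First $77,000 at 32% = $24,640.00
Next $73,500 at 24% = $17,640.00
Remaining $19,025 at 15% = $2,853.75
Fee: $24,640.00 + $17,640.00 + $2,853.75 = $45,133.75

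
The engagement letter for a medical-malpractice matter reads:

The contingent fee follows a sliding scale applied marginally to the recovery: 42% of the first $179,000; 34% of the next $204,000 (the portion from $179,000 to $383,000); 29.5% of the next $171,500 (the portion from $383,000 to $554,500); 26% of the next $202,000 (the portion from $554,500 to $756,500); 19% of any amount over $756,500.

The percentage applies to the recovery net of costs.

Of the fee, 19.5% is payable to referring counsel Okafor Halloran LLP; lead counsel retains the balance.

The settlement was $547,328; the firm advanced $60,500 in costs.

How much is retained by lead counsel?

Fee base (net of costs): $547,328 − $60,500 = $486,828
First $179,000 at 42% = $75,180.00
Next $204,000 at 34% = $69,360.00
Remaining $103,828 at 29.5% = $30,629.26
Fee: $75,180.00 + $69,360.00 + $30,629.26 = $175,169.26
Referral share: 19.5% of $175,169.26 = $34,158.01; lead counsel retains $175,169.26 − $34,158.01 = $141,011.25.

$141,011.25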